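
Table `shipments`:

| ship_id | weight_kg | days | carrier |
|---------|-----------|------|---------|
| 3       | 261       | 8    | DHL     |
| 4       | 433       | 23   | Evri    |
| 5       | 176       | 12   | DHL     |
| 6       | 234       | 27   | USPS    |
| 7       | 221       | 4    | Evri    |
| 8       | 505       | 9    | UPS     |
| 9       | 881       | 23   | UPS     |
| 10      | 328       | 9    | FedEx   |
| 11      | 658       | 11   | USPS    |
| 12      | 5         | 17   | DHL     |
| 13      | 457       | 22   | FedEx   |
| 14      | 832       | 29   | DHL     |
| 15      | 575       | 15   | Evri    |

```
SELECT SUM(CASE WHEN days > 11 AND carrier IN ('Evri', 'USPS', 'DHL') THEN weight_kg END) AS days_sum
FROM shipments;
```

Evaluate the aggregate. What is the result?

2255

ship_id=3: ✗
ship_id=4: ✓ → 433
ship_id=5: ✓ → 176
ship_id=6: ✓ → 234
ship_id=7: ✗
ship_id=8: ✗
ship_id=9: ✗
ship_id=10: ✗
ship_id=11: ✗
ship_id=12: ✓ → 5
ship_id=13: ✗
ship_id=14: ✓ → 832
ship_id=15: ✓ → 575
days_sum = 433 + 176 + 234 + 5 + 832 + 575 = 2255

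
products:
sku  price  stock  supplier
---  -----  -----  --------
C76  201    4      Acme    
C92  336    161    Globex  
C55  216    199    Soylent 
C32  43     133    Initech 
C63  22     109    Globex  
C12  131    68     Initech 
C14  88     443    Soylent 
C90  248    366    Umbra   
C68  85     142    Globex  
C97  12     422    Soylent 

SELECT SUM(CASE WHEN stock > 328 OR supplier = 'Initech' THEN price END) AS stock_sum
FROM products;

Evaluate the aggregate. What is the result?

522

sku=C76: ✗
sku=C92: ✗
sku=C55: ✗
sku=C32: ✓ → 43
sku=C63: ✗
sku=C12: ✓ → 131
sku=C14: ✓ → 88
sku=C90: ✓ → 248
sku=C68: ✗
sku=C97: ✓ → 12
stock_sum = 43 + 131 + 88 + 248 + 12 = 522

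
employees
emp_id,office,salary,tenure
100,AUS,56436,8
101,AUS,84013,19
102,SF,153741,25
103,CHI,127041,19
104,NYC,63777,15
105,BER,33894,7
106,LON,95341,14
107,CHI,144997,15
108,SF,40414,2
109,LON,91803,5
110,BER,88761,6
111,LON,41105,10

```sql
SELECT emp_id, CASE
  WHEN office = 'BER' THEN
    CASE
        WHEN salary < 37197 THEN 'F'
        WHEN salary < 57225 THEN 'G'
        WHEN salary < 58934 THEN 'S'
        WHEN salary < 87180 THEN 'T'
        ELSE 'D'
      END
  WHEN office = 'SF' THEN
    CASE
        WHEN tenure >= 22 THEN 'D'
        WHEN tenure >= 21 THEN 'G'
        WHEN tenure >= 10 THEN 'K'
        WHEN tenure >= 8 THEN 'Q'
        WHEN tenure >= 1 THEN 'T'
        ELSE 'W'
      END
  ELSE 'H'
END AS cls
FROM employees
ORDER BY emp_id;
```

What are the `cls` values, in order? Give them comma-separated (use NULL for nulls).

H, H, D, H, H, F, H, H, T, H, D, H

emp_id=100: office='AUS' → outer ELSE → H
emp_id=101: office='AUS' → outer ELSE → H
emp_id=102: office='SF' → inner[tenure >= 22] → D
emp_id=103: office='CHI' → outer ELSE → H
emp_id=104: office='NYC' → outer ELSE → H
emp_id=105: office='BER' → inner[salary < 37197] → F
emp_id=106: office='LON' → outer ELSE → H
emp_id=107: office='CHI' → outer ELSE → H
emp_id=108: office='SF' → inner[tenure >= 1] → T
emp_id=109: office='LON' → outer ELSE → H
emp_id=110: office='BER' → inner[ELSE] → D
emp_id=111: office='LON' → outer ELSE → H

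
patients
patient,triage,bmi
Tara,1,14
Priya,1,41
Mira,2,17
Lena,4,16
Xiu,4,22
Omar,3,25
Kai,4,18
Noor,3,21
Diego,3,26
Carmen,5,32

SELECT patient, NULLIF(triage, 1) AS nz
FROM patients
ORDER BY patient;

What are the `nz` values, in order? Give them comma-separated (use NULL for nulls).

5, 3, 4, 4, 2, 3, 3, NULL, NULL, 4

patient=Carmen: triage=5 vs 1: differ → 5
patient=Diego: triage=3 vs 1: differ → 3
patient=Kai: triage=4 vs 1: differ → 4
patient=Lena: triage=4 vs 1: differ → 4
patient=Mira: triage=2 vs 1: differ → 2
patient=Noor: triage=3 vs 1: differ → 3
patient=Omar: triage=3 vs 1: differ → 3
patient=Priya: triage=1 vs 1: equal → NULL
patient=Tara: triage=1 vs 1: equal → NULL
patient=Xiu: triage=4 vs 1: differ → 4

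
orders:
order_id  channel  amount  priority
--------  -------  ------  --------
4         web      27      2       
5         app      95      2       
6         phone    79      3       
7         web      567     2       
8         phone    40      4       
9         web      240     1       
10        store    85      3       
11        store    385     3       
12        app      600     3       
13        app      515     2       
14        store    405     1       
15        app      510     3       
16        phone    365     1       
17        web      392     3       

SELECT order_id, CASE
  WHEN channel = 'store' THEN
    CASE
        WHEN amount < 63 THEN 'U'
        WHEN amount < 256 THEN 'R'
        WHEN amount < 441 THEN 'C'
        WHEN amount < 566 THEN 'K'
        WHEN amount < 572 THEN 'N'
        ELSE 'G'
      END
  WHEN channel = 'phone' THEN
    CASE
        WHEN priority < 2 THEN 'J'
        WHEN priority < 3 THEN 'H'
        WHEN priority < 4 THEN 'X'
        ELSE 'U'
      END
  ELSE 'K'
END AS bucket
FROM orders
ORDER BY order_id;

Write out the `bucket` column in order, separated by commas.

order_id=4: channel='web' → outer ELSE → K
order_id=5: channel='app' → outer ELSE → K
order_id=6: channel='phone' → inner[priority < 4] → X
order_id=7: channel='web' → outer ELSE → K
order_id=8: channel='phone' → inner[ELSE] → U
order_id=9: channel='web' → outer ELSE → K
order_id=10: channel='store' → inner[amount < 256] → R
order_id=11: channel='store' → inner[amount < 441] → C
order_id=12: channel='app' → outer ELSE → K
order_id=13: channel='app' → outer ELSE → K
order_id=14: channel='store' → inner[amount < 441] → C
order_id=15: channel='app' → outer ELSE → K
order_id=16: channel='phone' → inner[priority < 2] → J
order_id=17: channel='web' → outer ELSE → K

K, K, X, K, U, K, R, C, K, K, C, K, J, K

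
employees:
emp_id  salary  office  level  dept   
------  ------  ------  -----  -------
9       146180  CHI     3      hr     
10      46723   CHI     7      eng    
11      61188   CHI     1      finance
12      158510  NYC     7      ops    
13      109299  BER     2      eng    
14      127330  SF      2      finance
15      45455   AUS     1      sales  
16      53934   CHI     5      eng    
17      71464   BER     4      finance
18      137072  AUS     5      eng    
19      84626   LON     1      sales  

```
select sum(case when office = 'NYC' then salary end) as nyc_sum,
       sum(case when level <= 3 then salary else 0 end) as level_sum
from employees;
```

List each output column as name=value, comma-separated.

nyc_sum=158510, level_sum=574078

[nyc_sum: office = 'NYC']
emp_id=9: ✗
emp_id=10: ✗
emp_id=11: ✗
emp_id=12: ✓ → 158510
emp_id=13: ✗
emp_id=14: ✗
emp_id=15: ✗
emp_id=16: ✗
emp_id=17: ✗
emp_id=18: ✗
emp_id=19: ✗
nyc_sum = 158510
—
[level_sum: level <= 3]
emp_id=9: ✓ → 146180
emp_id=10: ✗
emp_id=11: ✓ → 61188
emp_id=12: ✗
emp_id=13: ✓ → 109299
emp_id=14: ✓ → 127330
emp_id=15: ✓ → 45455
emp_id=16: ✗
emp_id=17: ✗
emp_id=18: ✗
emp_id=19: ✓ → 84626
level_sum = 146180 + 61188 + 109299 + 127330 + 45455 + 84626 = 574078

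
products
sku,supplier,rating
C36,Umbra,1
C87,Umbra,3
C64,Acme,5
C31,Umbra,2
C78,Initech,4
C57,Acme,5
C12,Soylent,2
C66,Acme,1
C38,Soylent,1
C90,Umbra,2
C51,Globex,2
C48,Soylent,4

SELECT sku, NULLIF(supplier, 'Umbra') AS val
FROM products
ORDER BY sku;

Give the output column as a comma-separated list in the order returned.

sku=C12: supplier=Soylent vs Umbra: differ → Soylent
sku=C31: supplier=Umbra vs Umbra: equal → NULL
sku=C36: supplier=Umbra vs Umbra: equal → NULL
sku=C38: supplier=Soylent vs Umbra: differ → Soylent
sku=C48: supplier=Soylent vs Umbra: differ → Soylent
sku=C51: supplier=Globex vs Umbra: differ → Globex
sku=C57: supplier=Acme vs Umbra: differ → Acme
sku=C64: supplier=Acme vs Umbra: differ → Acme
sku=C66: supplier=Acme vs Umbra: differ → Acme
sku=C78: supplier=Initech vs Umbra: differ → Initech
sku=C87: supplier=Umbra vs Umbra: equal → NULL
sku=C90: supplier=Umbra vs Umbra: equal → NULL

Soylent, NULL, NULL, Soylent, Soylent, Globex, Acme, Acme, Acme, Initech, NULL, NULL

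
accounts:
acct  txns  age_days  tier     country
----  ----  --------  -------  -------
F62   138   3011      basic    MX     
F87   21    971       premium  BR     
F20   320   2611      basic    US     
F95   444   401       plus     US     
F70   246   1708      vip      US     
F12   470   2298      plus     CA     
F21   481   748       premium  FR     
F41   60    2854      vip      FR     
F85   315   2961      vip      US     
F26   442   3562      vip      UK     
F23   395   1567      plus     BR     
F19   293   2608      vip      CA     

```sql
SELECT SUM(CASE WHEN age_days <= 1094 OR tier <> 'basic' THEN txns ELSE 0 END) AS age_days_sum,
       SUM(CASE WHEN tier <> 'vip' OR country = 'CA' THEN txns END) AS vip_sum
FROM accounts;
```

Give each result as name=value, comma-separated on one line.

[age_days_sum: age_days <= 1094 OR tier <> 'basic']
acct=F62: ✗
acct=F87: ✓ → 21
acct=F20: ✗
acct=F95: ✓ → 444
acct=F70: ✓ → 246
acct=F12: ✓ → 470
acct=F21: ✓ → 481
acct=F41: ✓ → 60
acct=F85: ✓ → 315
acct=F26: ✓ → 442
acct=F23: ✓ → 395
acct=F19: ✓ → 293
age_days_sum = 21 + 444 + 246 + 470 + 481 + 60 + 315 + 442 + 395 + 293 = 3167
—
[vip_sum: tier <> 'vip' OR country = 'CA']
acct=F62: ✓ → 138
acct=F87: ✓ → 21
acct=F20: ✓ → 320
acct=F95: ✓ → 444
acct=F70: ✗
acct=F12: ✓ → 470
acct=F21: ✓ → 481
acct=F41: ✗
acct=F85: ✗
acct=F26: ✗
acct=F23: ✓ → 395
acct=F19: ✓ → 293
vip_sum = 138 + 21 + 320 + 444 + 470 + 481 + 395 + 293 = 2562

age_days_sum=3167, vip_sum=2562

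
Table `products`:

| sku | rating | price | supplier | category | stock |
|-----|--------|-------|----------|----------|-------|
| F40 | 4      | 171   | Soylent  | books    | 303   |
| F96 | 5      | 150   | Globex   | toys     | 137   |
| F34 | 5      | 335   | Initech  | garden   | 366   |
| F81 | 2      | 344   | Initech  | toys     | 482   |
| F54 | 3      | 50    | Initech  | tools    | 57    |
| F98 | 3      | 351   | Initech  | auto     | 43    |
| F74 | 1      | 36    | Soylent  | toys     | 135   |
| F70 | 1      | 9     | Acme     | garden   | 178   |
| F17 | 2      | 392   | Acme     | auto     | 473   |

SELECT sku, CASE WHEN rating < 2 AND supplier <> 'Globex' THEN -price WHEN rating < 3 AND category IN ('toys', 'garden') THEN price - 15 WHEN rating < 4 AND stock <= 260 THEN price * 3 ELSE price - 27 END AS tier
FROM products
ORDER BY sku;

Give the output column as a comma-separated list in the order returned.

sku=F17: ELSE → 365
sku=F34: ELSE → 308
sku=F40: ELSE → 144
sku=F54: rating < 4 AND stock <= 260 → 150
sku=F70: rating < 2 AND supplier <> 'Globex' → -9
sku=F74: rating < 2 AND supplier <> 'Globex' → -36
sku=F81: rating < 3 AND category IN ('toys', 'garden') → 329
sku=F96: ELSE → 123
sku=F98: rating < 4 AND stock <= 260 → 1053

365, 308, 144, 150, -9, -36, 329, 123, 1053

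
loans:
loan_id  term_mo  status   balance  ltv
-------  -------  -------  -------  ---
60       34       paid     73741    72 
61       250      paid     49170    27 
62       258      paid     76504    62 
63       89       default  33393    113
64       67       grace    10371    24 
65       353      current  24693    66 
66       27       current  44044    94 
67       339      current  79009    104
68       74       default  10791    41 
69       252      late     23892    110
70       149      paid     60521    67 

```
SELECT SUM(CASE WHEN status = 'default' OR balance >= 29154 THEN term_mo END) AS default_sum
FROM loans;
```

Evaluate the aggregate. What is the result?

loan_id=60: ✓ → 34
loan_id=61: ✓ → 250
loan_id=62: ✓ → 258
loan_id=63: ✓ → 89
loan_id=64: ✗
loan_id=65: ✗
loan_id=66: ✓ → 27
loan_id=67: ✓ → 339
loan_id=68: ✓ → 74
loan_id=69: ✗
loan_id=70: ✓ → 149
default_sum = 34 + 250 + 258 + 89 + 27 + 339 + 74 + 149 = 1220

1220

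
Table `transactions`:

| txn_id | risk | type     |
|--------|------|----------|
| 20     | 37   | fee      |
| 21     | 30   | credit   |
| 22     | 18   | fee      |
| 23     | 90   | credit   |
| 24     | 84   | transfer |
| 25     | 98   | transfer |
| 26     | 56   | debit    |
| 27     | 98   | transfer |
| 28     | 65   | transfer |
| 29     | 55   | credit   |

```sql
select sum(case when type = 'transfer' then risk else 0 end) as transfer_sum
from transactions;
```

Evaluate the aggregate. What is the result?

txn_id=20: ✗
txn_id=21: ✗
txn_id=22: ✗
txn_id=23: ✗
txn_id=24: ✓ → 84
txn_id=25: ✓ → 98
txn_id=26: ✗
txn_id=27: ✓ → 98
txn_id=28: ✓ → 65
txn_id=29: ✗
transfer_sum = 84 + 98 + 98 + 65 = 345

345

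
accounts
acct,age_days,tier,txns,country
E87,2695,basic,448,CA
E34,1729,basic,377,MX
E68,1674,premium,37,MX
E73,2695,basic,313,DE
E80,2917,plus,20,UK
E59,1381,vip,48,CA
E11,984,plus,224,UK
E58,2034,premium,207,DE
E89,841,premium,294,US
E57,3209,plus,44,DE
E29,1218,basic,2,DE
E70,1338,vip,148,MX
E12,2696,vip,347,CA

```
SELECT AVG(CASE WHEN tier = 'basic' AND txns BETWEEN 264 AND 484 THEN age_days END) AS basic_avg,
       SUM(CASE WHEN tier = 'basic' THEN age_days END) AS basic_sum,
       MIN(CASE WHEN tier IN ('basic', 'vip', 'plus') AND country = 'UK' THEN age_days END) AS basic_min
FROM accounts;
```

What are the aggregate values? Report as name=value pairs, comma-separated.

[basic_avg: tier = 'basic' AND txns BETWEEN 264 AND 484]
acct=E87: ✓ → 2695
acct=E34: ✓ → 1729
acct=E68: ✗
acct=E73: ✓ → 2695
acct=E80: ✗
acct=E59: ✗
acct=E11: ✗
acct=E58: ✗
acct=E89: ✗
acct=E57: ✗
acct=E29: ✗
acct=E70: ✗
acct=E12: ✗
basic_avg = (2695 + 1729 + 2695) / 3 = 2373
—
[basic_sum: tier = 'basic']
acct=E87: ✓ → 2695
acct=E34: ✓ → 1729
acct=E68: ✗
acct=E73: ✓ → 2695
acct=E80: ✗
acct=E59: ✗
acct=E11: ✗
acct=E58: ✗
acct=E89: ✗
acct=E57: ✗
acct=E29: ✓ → 1218
acct=E70: ✗
acct=E12: ✗
basic_sum = 2695 + 1729 + 2695 + 1218 = 8337
—
[basic_min: tier IN ('basic', 'vip', 'plus') AND country = 'UK']
acct=E87: ✗
acct=E34: ✗
acct=E68: ✗
acct=E73: ✗
acct=E80: ✓ → 2917
acct=E59: ✗
acct=E11: ✓ → 984
acct=E58: ✗
acct=E89: ✗
acct=E57: ✗
acct=E29: ✗
acct=E70: ✗
acct=E12: ✗
basic_min = MIN(2917, 984) = 984

basic_avg=2373, basic_sum=8337, basic_min=984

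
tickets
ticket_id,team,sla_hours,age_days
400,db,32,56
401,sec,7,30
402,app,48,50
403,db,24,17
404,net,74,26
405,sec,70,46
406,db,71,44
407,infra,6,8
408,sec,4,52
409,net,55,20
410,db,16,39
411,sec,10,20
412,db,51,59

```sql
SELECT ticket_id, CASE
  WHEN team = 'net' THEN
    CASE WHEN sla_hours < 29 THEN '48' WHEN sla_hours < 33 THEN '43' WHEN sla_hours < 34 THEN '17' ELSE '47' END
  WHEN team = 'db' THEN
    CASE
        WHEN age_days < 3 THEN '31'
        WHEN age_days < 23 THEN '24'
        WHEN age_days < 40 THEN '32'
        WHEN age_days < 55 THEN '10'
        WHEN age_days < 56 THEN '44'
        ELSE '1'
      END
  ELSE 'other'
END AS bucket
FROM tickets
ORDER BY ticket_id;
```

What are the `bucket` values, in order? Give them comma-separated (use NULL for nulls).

1, other, other, 24, 47, other, 10, other, other, 47, 32, other, 1

ticket_id=400: team='db' → inner[ELSE] → 1
ticket_id=401: team='sec' → outer ELSE → other
ticket_id=402: team='app' → outer ELSE → other
ticket_id=403: team='db' → inner[age_days < 23] → 24
ticket_id=404: team='net' → inner[ELSE] → 47
ticket_id=405: team='sec' → outer ELSE → other
ticket_id=406: team='db' → inner[age_days < 55] → 10
ticket_id=407: team='infra' → outer ELSE → other
ticket_id=408: team='sec' → outer ELSE → other
ticket_id=409: team='net' → inner[ELSE] → 47
ticket_id=410: team='db' → inner[age_days < 40] → 32
ticket_id=411: team='sec' → outer ELSE → other
ticket_id=412: team='db' → inner[ELSE] → 1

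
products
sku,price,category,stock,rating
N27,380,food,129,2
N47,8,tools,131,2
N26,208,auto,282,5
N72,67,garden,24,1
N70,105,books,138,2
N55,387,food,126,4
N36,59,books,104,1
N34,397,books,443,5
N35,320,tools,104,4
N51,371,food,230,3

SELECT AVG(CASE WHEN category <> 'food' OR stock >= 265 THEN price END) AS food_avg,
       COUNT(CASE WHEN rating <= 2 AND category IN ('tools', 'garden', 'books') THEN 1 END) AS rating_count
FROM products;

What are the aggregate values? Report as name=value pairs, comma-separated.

[food_avg: category <> 'food' OR stock >= 265]
sku=N27: ✗
sku=N47: ✓ → 8
sku=N26: ✓ → 208
sku=N72: ✓ → 67
sku=N70: ✓ → 105
sku=N55: ✗
sku=N36: ✓ → 59
sku=N34: ✓ → 397
sku=N35: ✓ → 320
sku=N51: ✗
food_avg = (8 + 208 + 67 + 105 + 59 + 397 + 320) / 7 = 166.2857142857
—
[rating_count: rating <= 2 AND category IN ('tools', 'garden', 'books')]
sku=N27: ✗
sku=N47: ✓ → 1
sku=N26: ✗
sku=N72: ✓ → 1
sku=N70: ✓ → 1
sku=N55: ✗
sku=N36: ✓ → 1
sku=N34: ✗
sku=N35: ✗
sku=N51: ✗
rating_count = COUNT(1, 1, 1, 1) = 4

food_avg=166.2857142857, rating_count=4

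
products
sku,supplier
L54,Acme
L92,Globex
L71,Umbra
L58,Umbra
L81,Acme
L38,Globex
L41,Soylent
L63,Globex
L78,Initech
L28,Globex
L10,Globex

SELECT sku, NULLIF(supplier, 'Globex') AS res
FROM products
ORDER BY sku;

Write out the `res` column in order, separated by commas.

NULL, NULL, NULL, Soylent, Acme, Umbra, NULL, Umbra, Initech, Acme, NULL

sku=L10: supplier=Globex vs Globex: equal → NULL
sku=L28: supplier=Globex vs Globex: equal → NULL
sku=L38: supplier=Globex vs Globex: equal → NULL
sku=L41: supplier=Soylent vs Globex: differ → Soylent
sku=L54: supplier=Acme vs Globex: differ → Acme
sku=L58: supplier=Umbra vs Globex: differ → Umbra
sku=L63: supplier=Globex vs Globex: equal → NULL
sku=L71: supplier=Umbra vs Globex: differ → Umbra
sku=L78: supplier=Initech vs Globex: differ → Initech
sku=L81: supplier=Acme vs Globex: differ → Acme
sku=L92: supplier=Globex vs Globex: equal → NULL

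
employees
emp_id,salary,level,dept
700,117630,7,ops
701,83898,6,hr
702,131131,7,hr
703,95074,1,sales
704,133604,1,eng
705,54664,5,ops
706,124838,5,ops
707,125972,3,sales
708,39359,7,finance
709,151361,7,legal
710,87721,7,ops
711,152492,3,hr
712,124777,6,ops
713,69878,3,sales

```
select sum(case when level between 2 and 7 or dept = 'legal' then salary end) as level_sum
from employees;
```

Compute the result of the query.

emp_id=700: ✓ → 117630
emp_id=701: ✓ → 83898
emp_id=702: ✓ → 131131
emp_id=703: ✗
emp_id=704: ✗
emp_id=705: ✓ → 54664
emp_id=706: ✓ → 124838
emp_id=707: ✓ → 125972
emp_id=708: ✓ → 39359
emp_id=709: ✓ → 151361
emp_id=710: ✓ → 87721
emp_id=711: ✓ → 152492
emp_id=712: ✓ → 124777
emp_id=713: ✓ → 69878
level_sum = 117630 + 83898 + 131131 + 54664 + 124838 + 125972 + 39359 + 151361 + 87721 + 152492 + 124777 + 69878 = 1263721

1263721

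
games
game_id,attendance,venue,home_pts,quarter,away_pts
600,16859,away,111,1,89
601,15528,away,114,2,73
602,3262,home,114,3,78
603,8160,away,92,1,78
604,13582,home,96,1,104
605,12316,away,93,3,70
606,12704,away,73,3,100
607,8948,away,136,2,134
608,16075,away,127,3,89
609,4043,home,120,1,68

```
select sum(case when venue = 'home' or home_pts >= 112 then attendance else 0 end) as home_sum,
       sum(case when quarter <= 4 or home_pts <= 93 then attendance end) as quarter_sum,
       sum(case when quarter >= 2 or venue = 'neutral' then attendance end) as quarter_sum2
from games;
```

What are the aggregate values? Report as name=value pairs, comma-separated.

[home_sum: venue = 'home' or home_pts >= 112]
game_id=600: ✗
game_id=601: ✓ → 15528
game_id=602: ✓ → 3262
game_id=603: ✗
game_id=604: ✓ → 13582
game_id=605: ✗
game_id=606: ✗
game_id=607: ✓ → 8948
game_id=608: ✓ → 16075
game_id=609: ✓ → 4043
home_sum = 15528 + 3262 + 13582 + 8948 + 16075 + 4043 = 61438
—
[quarter_sum: quarter <= 4 or home_pts <= 93]
game_id=600: ✓ → 16859
game_id=601: ✓ → 15528
game_id=602: ✓ → 3262
game_id=603: ✓ → 8160
game_id=604: ✓ → 13582
game_id=605: ✓ → 12316
game_id=606: ✓ → 12704
game_id=607: ✓ → 8948
game_id=608: ✓ → 16075
game_id=609: ✓ → 4043
quarter_sum = 16859 + 15528 + 3262 + 8160 + 13582 + 12316 + 12704 + 8948 + 16075 + 4043 = 111477
—
[quarter_sum2: quarter >= 2 or venue = 'neutral']
game_id=600: ✗
game_id=601: ✓ → 15528
game_id=602: ✓ → 3262
game_id=603: ✗
game_id=604: ✗
game_id=605: ✓ → 12316
game_id=606: ✓ → 12704
game_id=607: ✓ → 8948
game_id=608: ✓ → 16075
game_id=609: ✗
quarter_sum2 = 15528 + 3262 + 12316 + 12704 + 8948 + 16075 = 68833

home_sum=61438, quarter_sum=111477, quarter_sum2=68833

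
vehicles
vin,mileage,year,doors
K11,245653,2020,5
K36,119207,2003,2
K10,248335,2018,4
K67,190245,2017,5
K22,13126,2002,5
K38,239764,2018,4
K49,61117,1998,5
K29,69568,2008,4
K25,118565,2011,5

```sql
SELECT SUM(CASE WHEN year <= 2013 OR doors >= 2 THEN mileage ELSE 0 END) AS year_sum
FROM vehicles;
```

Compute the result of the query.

1305580

vin=K11: ✓ → 245653
vin=K36: ✓ → 119207
vin=K10: ✓ → 248335
vin=K67: ✓ → 190245
vin=K22: ✓ → 13126
vin=K38: ✓ → 239764
vin=K49: ✓ → 61117
vin=K29: ✓ → 69568
vin=K25: ✓ → 118565
year_sum = 245653 + 119207 + 248335 + 190245 + 13126 + 239764 + 61117 + 69568 + 118565 = 1305580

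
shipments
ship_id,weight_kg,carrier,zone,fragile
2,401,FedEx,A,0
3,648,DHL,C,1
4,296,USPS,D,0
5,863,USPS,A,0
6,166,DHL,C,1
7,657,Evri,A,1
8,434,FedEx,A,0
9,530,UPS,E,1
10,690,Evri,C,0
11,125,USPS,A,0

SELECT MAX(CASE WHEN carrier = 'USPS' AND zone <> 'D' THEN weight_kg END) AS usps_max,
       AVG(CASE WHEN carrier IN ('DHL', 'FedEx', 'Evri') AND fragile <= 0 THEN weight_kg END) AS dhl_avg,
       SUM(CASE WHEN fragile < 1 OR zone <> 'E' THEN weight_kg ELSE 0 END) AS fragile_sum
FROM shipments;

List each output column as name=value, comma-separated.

usps_max=863, dhl_avg=508.3333333333, fragile_sum=4280

[usps_max: carrier = 'USPS' AND zone <> 'D']
ship_id=2: ✗
ship_id=3: ✗
ship_id=4: ✗
ship_id=5: ✓ → 863
ship_id=6: ✗
ship_id=7: ✗
ship_id=8: ✗
ship_id=9: ✗
ship_id=10: ✗
ship_id=11: ✓ → 125
usps_max = MAX(863, 125) = 863
—
[dhl_avg: carrier IN ('DHL', 'FedEx', 'Evri') AND fragile <= 0]
ship_id=2: ✓ → 401
ship_id=3: ✗
ship_id=4: ✗
ship_id=5: ✗
ship_id=6: ✗
ship_id=7: ✗
ship_id=8: ✓ → 434
ship_id=9: ✗
ship_id=10: ✓ → 690
ship_id=11: ✗
dhl_avg = (401 + 434 + 690) / 3 = 508.3333333333
—
[fragile_sum: fragile < 1 OR zone <> 'E']
ship_id=2: ✓ → 401
ship_id=3: ✓ → 648
ship_id=4: ✓ → 296
ship_id=5: ✓ → 863
ship_id=6: ✓ → 166
ship_id=7: ✓ → 657
ship_id=8: ✓ → 434
ship_id=9: ✗
ship_id=10: ✓ → 690
ship_id=11: ✓ → 125
fragile_sum = 401 + 648 + 296 + 863 + 166 + 657 + 434 + 690 + 125 = 4280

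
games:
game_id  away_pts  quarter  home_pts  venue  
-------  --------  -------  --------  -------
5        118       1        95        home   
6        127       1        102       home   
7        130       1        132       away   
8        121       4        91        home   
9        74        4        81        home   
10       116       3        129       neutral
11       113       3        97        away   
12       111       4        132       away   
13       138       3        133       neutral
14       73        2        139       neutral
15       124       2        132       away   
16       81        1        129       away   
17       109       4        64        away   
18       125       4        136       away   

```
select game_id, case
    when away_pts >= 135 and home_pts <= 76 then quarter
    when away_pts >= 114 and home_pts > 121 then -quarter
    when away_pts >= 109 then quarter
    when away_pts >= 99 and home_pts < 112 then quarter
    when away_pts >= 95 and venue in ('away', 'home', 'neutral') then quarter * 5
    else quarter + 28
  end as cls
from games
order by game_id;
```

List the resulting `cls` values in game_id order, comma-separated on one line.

1, 1, -1, 4, 32, -3, 3, 4, -3, 30, -2, 29, 4, -4

game_id=5: away_pts >= 109 → 1
game_id=6: away_pts >= 109 → 1
game_id=7: away_pts >= 114 and home_pts > 121 → -1
game_id=8: away_pts >= 109 → 4
game_id=9: ELSE → 32
game_id=10: away_pts >= 114 and home_pts > 121 → -3
game_id=11: away_pts >= 109 → 3
game_id=12: away_pts >= 109 → 4
game_id=13: away_pts >= 114 and home_pts > 121 → -3
game_id=14: ELSE → 30
game_id=15: away_pts >= 114 and home_pts > 121 → -2
game_id=16: ELSE → 29
game_id=17: away_pts >= 109 → 4
game_id=18: away_pts >= 114 and home_pts > 121 → -4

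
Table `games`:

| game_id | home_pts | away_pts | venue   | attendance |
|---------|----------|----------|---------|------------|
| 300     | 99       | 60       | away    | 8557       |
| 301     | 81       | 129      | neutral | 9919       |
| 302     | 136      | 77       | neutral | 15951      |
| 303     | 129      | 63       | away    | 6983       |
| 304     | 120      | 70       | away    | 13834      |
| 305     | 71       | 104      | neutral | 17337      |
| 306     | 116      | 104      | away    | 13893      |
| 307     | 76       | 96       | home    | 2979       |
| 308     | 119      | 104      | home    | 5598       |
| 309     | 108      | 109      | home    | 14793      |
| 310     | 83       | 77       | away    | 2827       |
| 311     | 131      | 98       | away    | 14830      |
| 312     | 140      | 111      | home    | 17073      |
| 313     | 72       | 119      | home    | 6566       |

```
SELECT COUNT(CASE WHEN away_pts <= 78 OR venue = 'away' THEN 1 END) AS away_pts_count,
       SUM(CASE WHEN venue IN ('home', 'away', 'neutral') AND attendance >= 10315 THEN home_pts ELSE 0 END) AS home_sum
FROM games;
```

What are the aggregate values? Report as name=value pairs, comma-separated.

[away_pts_count: away_pts <= 78 OR venue = 'away']
game_id=300: ✓ → 1
game_id=301: ✗
game_id=302: ✓ → 1
game_id=303: ✓ → 1
game_id=304: ✓ → 1
game_id=305: ✗
game_id=306: ✓ → 1
game_id=307: ✗
game_id=308: ✗
game_id=309: ✗
game_id=310: ✓ → 1
game_id=311: ✓ → 1
game_id=312: ✗
game_id=313: ✗
away_pts_count = COUNT(1, 1, 1, 1, 1, 1, 1) = 7
—
[home_sum: venue IN ('home', 'away', 'neutral') AND attendance >= 10315]
game_id=300: ✗
game_id=301: ✗
game_id=302: ✓ → 136
game_id=303: ✗
game_id=304: ✓ → 120
game_id=305: ✓ → 71
game_id=306: ✓ → 116
game_id=307: ✗
game_id=308: ✗
game_id=309: ✓ → 108
game_id=310: ✗
game_id=311: ✓ → 131
game_id=312: ✓ → 140
game_id=313: ✗
home_sum = 136 + 120 + 71 + 116 + 108 + 131 + 140 = 822

away_pts_count=7, home_sum=822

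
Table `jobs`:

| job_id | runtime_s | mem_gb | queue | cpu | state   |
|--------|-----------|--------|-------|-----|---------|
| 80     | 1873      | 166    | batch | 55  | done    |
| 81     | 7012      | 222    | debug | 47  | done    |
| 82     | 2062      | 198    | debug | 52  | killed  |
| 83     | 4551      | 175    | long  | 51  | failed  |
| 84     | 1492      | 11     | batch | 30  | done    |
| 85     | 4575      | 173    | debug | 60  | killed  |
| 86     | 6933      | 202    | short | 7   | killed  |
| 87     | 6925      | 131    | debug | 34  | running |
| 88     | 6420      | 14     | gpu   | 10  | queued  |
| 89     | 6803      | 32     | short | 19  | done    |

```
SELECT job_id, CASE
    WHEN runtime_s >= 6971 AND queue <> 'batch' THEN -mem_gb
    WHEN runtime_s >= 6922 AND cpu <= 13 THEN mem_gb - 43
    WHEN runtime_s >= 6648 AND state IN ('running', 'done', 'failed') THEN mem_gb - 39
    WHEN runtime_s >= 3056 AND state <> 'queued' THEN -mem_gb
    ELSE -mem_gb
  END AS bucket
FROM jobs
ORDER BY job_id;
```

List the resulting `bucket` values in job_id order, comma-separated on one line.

job_id=80: ELSE → -166
job_id=81: runtime_s >= 6971 AND queue <> 'batch' → -222
job_id=82: ELSE → -198
job_id=83: runtime_s >= 3056 AND state <> 'queued' → -175
job_id=84: ELSE → -11
job_id=85: runtime_s >= 3056 AND state <> 'queued' → -173
job_id=86: runtime_s >= 6922 AND cpu <= 13 → 159
job_id=87: runtime_s >= 6648 AND state IN ('running', 'done', 'failed') → 92
job_id=88: ELSE → -14
job_id=89: runtime_s >= 6648 AND state IN ('running', 'done', 'failed') → -7

-166, -222, -198, -175, -11, -173, 159, 92, -14, -7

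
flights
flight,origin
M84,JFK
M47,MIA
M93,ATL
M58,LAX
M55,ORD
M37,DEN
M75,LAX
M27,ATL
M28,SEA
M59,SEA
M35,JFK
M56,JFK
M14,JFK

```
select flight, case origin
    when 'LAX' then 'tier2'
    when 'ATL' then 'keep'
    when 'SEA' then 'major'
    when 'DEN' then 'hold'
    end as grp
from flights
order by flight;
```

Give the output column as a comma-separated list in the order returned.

flight=M14: (no match → NULL) → NULL
flight=M27: origin='ATL' → keep
flight=M28: origin='SEA' → major
flight=M35: (no match → NULL) → NULL
flight=M37: origin='DEN' → hold
flight=M47: (no match → NULL) → NULL
flight=M55: (no match → NULL) → NULL
flight=M56: (no match → NULL) → NULL
flight=M58: origin='LAX' → tier2
flight=M59: origin='SEA' → major
flight=M75: origin='LAX' → tier2
flight=M84: (no match → NULL) → NULL
flight=M93: origin='ATL' → keep

NULL, keep, major, NULL, hold, NULL, NULL, NULL, tier2, major, tier2, NULL, keep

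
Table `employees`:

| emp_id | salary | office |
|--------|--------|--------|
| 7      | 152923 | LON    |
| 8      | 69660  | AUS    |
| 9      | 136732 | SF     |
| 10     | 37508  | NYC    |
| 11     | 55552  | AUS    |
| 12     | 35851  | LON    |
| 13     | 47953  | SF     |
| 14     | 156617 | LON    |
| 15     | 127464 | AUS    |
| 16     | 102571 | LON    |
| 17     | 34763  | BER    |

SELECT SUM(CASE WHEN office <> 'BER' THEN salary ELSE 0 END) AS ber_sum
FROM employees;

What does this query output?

922831

emp_id=7: ✓ → 152923
emp_id=8: ✓ → 69660
emp_id=9: ✓ → 136732
emp_id=10: ✓ → 37508
emp_id=11: ✓ → 55552
emp_id=12: ✓ → 35851
emp_id=13: ✓ → 47953
emp_id=14: ✓ → 156617
emp_id=15: ✓ → 127464
emp_id=16: ✓ → 102571
emp_id=17: ✗
ber_sum = 152923 + 69660 + 136732 + 37508 + 55552 + 35851 + 47953 + 156617 + 127464 + 102571 = 922831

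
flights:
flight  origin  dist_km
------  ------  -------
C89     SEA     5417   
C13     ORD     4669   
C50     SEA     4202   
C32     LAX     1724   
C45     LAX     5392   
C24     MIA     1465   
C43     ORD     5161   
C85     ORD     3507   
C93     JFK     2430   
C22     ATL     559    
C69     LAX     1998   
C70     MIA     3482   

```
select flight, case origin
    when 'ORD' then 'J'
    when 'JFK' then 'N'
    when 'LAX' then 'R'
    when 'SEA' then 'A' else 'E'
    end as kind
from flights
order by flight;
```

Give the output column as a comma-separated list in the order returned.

J, E, E, R, J, R, A, R, E, J, A, N

flight=C13: origin='ORD' → J
flight=C22: ELSE → E
flight=C24: ELSE → E
flight=C32: origin='LAX' → R
flight=C43: origin='ORD' → J
flight=C45: origin='LAX' → R
flight=C50: origin='SEA' → A
flight=C69: origin='LAX' → R
flight=C70: ELSE → E
flight=C85: origin='ORD' → J
flight=C89: origin='SEA' → A
flight=C93: origin='JFK' → N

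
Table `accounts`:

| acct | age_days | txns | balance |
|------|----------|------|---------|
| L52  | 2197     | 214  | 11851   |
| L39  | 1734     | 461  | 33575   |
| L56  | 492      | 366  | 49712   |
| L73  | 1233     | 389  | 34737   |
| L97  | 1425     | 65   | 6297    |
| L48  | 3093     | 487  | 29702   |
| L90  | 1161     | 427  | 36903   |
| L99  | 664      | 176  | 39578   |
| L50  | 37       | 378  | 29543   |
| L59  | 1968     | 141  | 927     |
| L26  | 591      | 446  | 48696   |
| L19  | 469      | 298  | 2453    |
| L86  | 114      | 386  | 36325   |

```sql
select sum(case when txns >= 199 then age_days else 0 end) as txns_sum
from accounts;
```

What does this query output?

11121

acct=L52: ✓ → 2197
acct=L39: ✓ → 1734
acct=L56: ✓ → 492
acct=L73: ✓ → 1233
acct=L97: ✗
acct=L48: ✓ → 3093
acct=L90: ✓ → 1161
acct=L99: ✗
acct=L50: ✓ → 37
acct=L59: ✗
acct=L26: ✓ → 591
acct=L19: ✓ → 469
acct=L86: ✓ → 114
txns_sum = 2197 + 1734 + 492 + 1233 + 3093 + 1161 + 37 + 591 + 469 + 114 = 11121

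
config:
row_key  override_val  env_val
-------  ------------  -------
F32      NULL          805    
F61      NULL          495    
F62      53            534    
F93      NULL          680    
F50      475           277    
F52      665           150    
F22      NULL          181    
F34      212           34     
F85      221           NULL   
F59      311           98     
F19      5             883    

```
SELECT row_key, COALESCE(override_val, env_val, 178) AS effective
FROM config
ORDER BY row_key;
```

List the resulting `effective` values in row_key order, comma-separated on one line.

5, 181, 805, 212, 475, 665, 311, 495, 53, 221, 680

row_key=F19: override_val=5 → 5
row_key=F22: override_val=NULL, env_val=181 → 181
row_key=F32: override_val=NULL, env_val=805 → 805
row_key=F34: override_val=212 → 212
row_key=F50: override_val=475 → 475
row_key=F52: override_val=665 → 665
row_key=F59: override_val=311 → 311
row_key=F61: override_val=NULL, env_val=495 → 495
row_key=F62: override_val=53 → 53
row_key=F85: override_val=221 → 221
row_key=F93: override_val=NULL, env_val=680 → 680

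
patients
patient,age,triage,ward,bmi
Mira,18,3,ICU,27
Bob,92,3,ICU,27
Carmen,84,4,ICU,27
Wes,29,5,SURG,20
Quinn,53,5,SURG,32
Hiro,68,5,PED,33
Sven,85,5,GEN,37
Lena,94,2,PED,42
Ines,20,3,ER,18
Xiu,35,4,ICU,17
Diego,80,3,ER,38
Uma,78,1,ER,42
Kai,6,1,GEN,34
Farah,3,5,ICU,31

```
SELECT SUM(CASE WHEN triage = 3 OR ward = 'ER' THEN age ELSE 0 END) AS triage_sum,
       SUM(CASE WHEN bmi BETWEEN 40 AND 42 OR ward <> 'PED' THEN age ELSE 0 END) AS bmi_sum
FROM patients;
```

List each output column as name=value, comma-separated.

[triage_sum: triage = 3 OR ward = 'ER']
patient=Mira: ✓ → 18
patient=Bob: ✓ → 92
patient=Carmen: ✗
patient=Wes: ✗
patient=Quinn: ✗
patient=Hiro: ✗
patient=Sven: ✗
patient=Lena: ✗
patient=Ines: ✓ → 20
patient=Xiu: ✗
patient=Diego: ✓ → 80
patient=Uma: ✓ → 78
patient=Kai: ✗
patient=Farah: ✗
triage_sum = 18 + 92 + 20 + 80 + 78 = 288
—
[bmi_sum: bmi BETWEEN 40 AND 42 OR ward <> 'PED']
patient=Mira: ✓ → 18
patient=Bob: ✓ → 92
patient=Carmen: ✓ → 84
patient=Wes: ✓ → 29
patient=Quinn: ✓ → 53
patient=Hiro: ✗
patient=Sven: ✓ → 85
patient=Lena: ✓ → 94
patient=Ines: ✓ → 20
patient=Xiu: ✓ → 35
patient=Diego: ✓ → 80
patient=Uma: ✓ → 78
patient=Kai: ✓ → 6
patient=Farah: ✓ → 3
bmi_sum = 18 + 92 + 84 + 29 + 53 + 85 + 94 + 20 + 35 + 80 + 78 + 6 + 3 = 677

triage_sum=288, bmi_sum=677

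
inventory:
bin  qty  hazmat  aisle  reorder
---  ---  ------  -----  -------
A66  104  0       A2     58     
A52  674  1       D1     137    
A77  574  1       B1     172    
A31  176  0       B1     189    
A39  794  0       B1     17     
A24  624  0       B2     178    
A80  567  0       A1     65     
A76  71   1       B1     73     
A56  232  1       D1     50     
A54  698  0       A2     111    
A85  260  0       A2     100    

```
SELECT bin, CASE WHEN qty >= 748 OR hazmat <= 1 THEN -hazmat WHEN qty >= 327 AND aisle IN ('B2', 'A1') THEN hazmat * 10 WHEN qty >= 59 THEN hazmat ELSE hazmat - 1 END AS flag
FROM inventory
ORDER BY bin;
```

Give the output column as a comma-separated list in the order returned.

bin=A24: qty >= 748 OR hazmat <= 1 → 0
bin=A31: qty >= 748 OR hazmat <= 1 → 0
bin=A39: qty >= 748 OR hazmat <= 1 → 0
bin=A52: qty >= 748 OR hazmat <= 1 → -1
bin=A54: qty >= 748 OR hazmat <= 1 → 0
bin=A56: qty >= 748 OR hazmat <= 1 → -1
bin=A66: qty >= 748 OR hazmat <= 1 → 0
bin=A76: qty >= 748 OR hazmat <= 1 → -1
bin=A77: qty >= 748 OR hazmat <= 1 → -1
bin=A80: qty >= 748 OR hazmat <= 1 → 0
bin=A85: qty >= 748 OR hazmat <= 1 → 0

0, 0, 0, -1, 0, -1, 0, -1, -1, 0, 0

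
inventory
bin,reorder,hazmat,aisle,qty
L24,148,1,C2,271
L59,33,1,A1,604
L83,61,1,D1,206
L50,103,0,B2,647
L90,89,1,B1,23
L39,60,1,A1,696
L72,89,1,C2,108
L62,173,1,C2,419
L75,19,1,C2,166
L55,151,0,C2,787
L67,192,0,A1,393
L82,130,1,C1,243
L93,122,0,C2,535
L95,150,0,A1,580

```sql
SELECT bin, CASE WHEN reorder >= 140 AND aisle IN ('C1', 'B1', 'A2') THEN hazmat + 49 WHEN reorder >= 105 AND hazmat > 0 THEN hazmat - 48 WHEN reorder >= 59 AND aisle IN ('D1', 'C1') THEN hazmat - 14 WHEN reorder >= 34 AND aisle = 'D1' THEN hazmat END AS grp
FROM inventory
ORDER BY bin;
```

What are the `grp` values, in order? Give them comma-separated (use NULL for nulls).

-47, NULL, NULL, NULL, NULL, -47, NULL, NULL, NULL, -47, -13, NULL, NULL, NULL

bin=L24: reorder >= 105 AND hazmat > 0 → -47
bin=L39: (no match → NULL) → NULL
bin=L50: (no match → NULL) → NULL
bin=L55: (no match → NULL) → NULL
bin=L59: (no match → NULL) → NULL
bin=L62: reorder >= 105 AND hazmat > 0 → -47
bin=L67: (no match → NULL) → NULL
bin=L72: (no match → NULL) → NULL
bin=L75: (no match → NULL) → NULL
bin=L82: reorder >= 105 AND hazmat > 0 → -47
bin=L83: reorder >= 59 AND aisle IN ('D1', 'C1') → -13
bin=L90: (no match → NULL) → NULL
bin=L93: (no match → NULL) → NULL
bin=L95: (no match → NULL) → NULL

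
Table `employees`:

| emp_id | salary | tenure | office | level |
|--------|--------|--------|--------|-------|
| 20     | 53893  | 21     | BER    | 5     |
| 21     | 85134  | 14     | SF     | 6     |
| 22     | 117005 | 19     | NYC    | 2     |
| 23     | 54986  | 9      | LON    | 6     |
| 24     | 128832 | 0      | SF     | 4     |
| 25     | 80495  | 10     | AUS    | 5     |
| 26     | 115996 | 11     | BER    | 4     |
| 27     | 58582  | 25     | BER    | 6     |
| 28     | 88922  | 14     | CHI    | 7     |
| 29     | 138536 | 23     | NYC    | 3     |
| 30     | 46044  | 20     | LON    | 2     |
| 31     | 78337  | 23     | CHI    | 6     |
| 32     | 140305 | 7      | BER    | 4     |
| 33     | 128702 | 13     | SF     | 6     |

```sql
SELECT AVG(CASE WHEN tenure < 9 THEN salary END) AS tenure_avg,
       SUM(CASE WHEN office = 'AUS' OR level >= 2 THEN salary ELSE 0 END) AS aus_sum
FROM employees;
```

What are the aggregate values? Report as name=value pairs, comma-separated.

tenure_avg=134568.5, aus_sum=1315769

[tenure_avg: tenure < 9]
emp_id=20: ✗
emp_id=21: ✗
emp_id=22: ✗
emp_id=23: ✗
emp_id=24: ✓ → 128832
emp_id=25: ✗
emp_id=26: ✗
emp_id=27: ✗
emp_id=28: ✗
emp_id=29: ✗
emp_id=30: ✗
emp_id=31: ✗
emp_id=32: ✓ → 140305
emp_id=33: ✗
tenure_avg = (128832 + 140305) / 2 = 134568.5
—
[aus_sum: office = 'AUS' OR level >= 2]
emp_id=20: ✓ → 53893
emp_id=21: ✓ → 85134
emp_id=22: ✓ → 117005
emp_id=23: ✓ → 54986
emp_id=24: ✓ → 128832
emp_id=25: ✓ → 80495
emp_id=26: ✓ → 115996
emp_id=27: ✓ → 58582
emp_id=28: ✓ → 88922
emp_id=29: ✓ → 138536
emp_id=30: ✓ → 46044
emp_id=31: ✓ → 78337
emp_id=32: ✓ → 140305
emp_id=33: ✓ → 128702
aus_sum = 53893 + 85134 + 117005 + 54986 + 128832 + 80495 + 115996 + 58582 + 88922 + 138536 + 46044 + 78337 + 140305 + 128702 = 1315769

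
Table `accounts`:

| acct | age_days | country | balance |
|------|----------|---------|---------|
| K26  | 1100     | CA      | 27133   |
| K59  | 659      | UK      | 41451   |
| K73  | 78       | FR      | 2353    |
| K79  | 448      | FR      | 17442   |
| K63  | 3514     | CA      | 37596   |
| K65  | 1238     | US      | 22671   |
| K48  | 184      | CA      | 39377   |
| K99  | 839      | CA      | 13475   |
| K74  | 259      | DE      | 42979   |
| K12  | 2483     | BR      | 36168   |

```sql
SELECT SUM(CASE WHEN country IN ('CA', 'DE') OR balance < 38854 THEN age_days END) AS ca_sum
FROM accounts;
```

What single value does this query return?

acct=K26: ✓ → 1100
acct=K59: ✗
acct=K73: ✓ → 78
acct=K79: ✓ → 448
acct=K63: ✓ → 3514
acct=K65: ✓ → 1238
acct=K48: ✓ → 184
acct=K99: ✓ → 839
acct=K74: ✓ → 259
acct=K12: ✓ → 2483
ca_sum = 1100 + 78 + 448 + 3514 + 1238 + 184 + 839 + 259 + 2483 = 10143

10143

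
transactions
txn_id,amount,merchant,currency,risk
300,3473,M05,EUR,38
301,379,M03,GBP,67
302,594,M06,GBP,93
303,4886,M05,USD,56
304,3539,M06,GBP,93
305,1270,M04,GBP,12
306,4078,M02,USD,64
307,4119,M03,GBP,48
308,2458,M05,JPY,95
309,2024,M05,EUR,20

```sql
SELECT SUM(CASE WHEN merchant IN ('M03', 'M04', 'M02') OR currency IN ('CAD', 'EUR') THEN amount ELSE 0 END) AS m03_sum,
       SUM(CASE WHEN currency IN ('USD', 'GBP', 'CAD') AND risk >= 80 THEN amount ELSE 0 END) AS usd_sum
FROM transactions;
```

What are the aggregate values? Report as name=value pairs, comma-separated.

[m03_sum: merchant IN ('M03', 'M04', 'M02') OR currency IN ('CAD', 'EUR')]
txn_id=300: ✓ → 3473
txn_id=301: ✓ → 379
txn_id=302: ✗
txn_id=303: ✗
txn_id=304: ✗
txn_id=305: ✓ → 1270
txn_id=306: ✓ → 4078
txn_id=307: ✓ → 4119
txn_id=308: ✗
txn_id=309: ✓ → 2024
m03_sum = 3473 + 379 + 1270 + 4078 + 4119 + 2024 = 15343
—
[usd_sum: currency IN ('USD', 'GBP', 'CAD') AND risk >= 80]
txn_id=300: ✗
txn_id=301: ✗
txn_id=302: ✓ → 594
txn_id=303: ✗
txn_id=304: ✓ → 3539
txn_id=305: ✗
txn_id=306: ✗
txn_id=307: ✗
txn_id=308: ✗
txn_id=309: ✗
usd_sum = 594 + 3539 = 4133

m03_sum=15343, usd_sum=4133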